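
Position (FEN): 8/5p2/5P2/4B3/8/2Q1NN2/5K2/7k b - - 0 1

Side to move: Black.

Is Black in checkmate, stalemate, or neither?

Black to move; black king on h1.
In check: no.
King squares — g1: attacked by Kf2; g2: attacked by Kf2; h2: attacked by Nf3.
Legal moves for Black: none.
Not in check and no legal moves → stalemate.

stalemate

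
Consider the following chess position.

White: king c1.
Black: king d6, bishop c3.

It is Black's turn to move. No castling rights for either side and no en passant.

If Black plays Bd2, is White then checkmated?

no

After Bd2: white king on c1; in check: yes, from the black bishop on d2.
White has 5 legal replies: Kxd2, Kc2, Kb2, Kd1, Kb1.
In check but a legal move exists → not checkmate.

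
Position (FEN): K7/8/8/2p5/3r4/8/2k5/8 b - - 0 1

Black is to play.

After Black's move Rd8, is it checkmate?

After Rd8: white king on a8; in check: yes, from the black rook on d8.
White has 2 legal replies: Kb7, Ka7.
In check but a legal move exists → not checkmate.

no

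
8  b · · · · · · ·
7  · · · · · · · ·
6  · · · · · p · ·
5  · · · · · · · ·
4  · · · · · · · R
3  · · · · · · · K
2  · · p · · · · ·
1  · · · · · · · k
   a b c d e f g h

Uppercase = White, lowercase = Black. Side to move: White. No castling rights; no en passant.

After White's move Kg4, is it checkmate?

After Kg4: black king on h1; in check: yes, from the white rook on h4.
Black has 2 legal replies: Kg2, Kg1.
In check but a legal move exists → not checkmate.

no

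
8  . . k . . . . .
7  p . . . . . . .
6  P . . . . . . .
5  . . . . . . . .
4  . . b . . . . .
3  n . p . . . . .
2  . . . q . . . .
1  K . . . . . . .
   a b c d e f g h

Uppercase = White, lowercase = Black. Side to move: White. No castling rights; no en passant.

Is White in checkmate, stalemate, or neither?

White to move; white king on a1.
In check: no.
King squares — b1: attacked by Na3; a2: attacked by Qd2; b2: attacked by Qd2.
Legal moves for White: none.
Not in check and no legal moves → stalemate.

stalemate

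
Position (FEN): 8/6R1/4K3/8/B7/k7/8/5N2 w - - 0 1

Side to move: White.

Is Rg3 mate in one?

no

After Rg3: black king on a3; in check: yes, from the white rook on g3.
Black has 4 legal replies: Kb4, Kxa4, Kb2, Ka2.
In check but a legal move exists → not checkmate.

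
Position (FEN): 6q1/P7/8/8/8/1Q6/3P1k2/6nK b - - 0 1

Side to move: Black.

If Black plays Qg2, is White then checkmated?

yes

After Qg2: white king on h1; in check: yes, from the black queen on g2.
King squares — g1: attacked by Kf2; g2: attacked by Kf2; h2: attacked by Qg2.
White has no legal moves → checkmate.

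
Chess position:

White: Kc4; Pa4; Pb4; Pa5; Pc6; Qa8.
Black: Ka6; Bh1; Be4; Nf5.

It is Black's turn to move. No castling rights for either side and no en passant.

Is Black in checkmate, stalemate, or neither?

checkmate

Black to move; black king on a6.
In check: yes, from the white queen on a8.
King squares — a5: attacked by Pb4; b5: attacked by Pa4; b6: attacked by Pa5; a7: attacked by Qa8; b7: attacked by Pc6.
Legal moves for Black: none.
In check with no legal moves → checkmate.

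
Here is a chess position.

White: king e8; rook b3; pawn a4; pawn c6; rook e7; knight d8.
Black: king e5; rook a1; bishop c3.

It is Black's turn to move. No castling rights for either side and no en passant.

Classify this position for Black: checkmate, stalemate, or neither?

neither

Black to move; black king on e5.
In check: yes, from the white rook on e7.
King squares — d4: available; e4: attacked by Re7; f4: available; d5: available; f5: available; d6: available; e6: attacked by Re7; f6: available.
Legal moves for Black: Kf6, Kd6, Kf5, Kd5, Kf4, Kd4.
Black is in check but has 6 legal moves → neither.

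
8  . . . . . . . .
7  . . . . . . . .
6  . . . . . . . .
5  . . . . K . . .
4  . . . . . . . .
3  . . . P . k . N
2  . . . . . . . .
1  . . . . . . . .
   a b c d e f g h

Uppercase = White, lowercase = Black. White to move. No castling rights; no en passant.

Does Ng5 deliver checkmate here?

no

After Ng5: black king on f3; in check: yes, from the white knight on g5.
Black has 6 legal replies: Kg4, Kg3, Ke3, Kg2, Kf2, Ke2.
In check but a legal move exists → not checkmate.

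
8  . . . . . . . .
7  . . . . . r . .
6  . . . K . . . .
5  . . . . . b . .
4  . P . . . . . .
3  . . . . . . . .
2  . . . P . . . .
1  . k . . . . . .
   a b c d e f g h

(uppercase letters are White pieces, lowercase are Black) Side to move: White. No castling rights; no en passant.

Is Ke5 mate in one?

no

After Ke5: black king on b1; in check: no.
Black is not in check, so this cannot be checkmate.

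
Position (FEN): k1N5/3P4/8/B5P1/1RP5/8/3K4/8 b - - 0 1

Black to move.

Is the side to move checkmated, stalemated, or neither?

stalemate

Black to move; black king on a8.
In check: no.
King squares — a7: attacked by Nc8; b7: attacked by Rb4; b8: attacked by Rb4.
Legal moves for Black: none.
Not in check and no legal moves → stalemate.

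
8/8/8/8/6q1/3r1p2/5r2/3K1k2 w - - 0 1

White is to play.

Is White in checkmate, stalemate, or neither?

neither

White to move; white king on d1.
In check: yes, from the black rook on d3.
Legal moves for White: Kc1.
White is in check but has 1 legal move → neither.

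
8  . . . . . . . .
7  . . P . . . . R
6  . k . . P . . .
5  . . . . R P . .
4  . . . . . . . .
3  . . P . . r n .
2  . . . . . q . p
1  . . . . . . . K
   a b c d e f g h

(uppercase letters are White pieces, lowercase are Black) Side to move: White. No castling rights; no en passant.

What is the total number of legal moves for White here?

0

White to move; king on h1.
In check: yes, from the black knight on g3.
Legal moves: none.
Count: 0.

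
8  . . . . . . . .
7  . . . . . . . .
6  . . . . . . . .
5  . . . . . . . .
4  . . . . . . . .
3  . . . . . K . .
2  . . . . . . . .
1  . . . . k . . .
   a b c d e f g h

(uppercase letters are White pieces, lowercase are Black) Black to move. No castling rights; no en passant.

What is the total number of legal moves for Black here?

3

Black to move; king on e1.
In check: no.
Legal moves: Kd2, Kf1, Kd1.
Count: 3.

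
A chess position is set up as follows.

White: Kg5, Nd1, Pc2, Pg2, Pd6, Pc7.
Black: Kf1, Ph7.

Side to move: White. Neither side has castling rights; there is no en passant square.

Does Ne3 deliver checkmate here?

no

After Ne3: black king on f1; in check: yes, from the white knight on e3.
Black has 4 legal replies: Kf2, Ke2, Kg1, Ke1.
In check but a legal move exists → not checkmate.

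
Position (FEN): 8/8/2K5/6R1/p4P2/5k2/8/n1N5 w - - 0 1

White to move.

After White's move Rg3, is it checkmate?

After Rg3: black king on f3; in check: yes, from the white rook on g3.
Black has 4 legal replies: Kxf4, Ke4, Kxg3, Kf2.
In check but a legal move exists → not checkmate.

no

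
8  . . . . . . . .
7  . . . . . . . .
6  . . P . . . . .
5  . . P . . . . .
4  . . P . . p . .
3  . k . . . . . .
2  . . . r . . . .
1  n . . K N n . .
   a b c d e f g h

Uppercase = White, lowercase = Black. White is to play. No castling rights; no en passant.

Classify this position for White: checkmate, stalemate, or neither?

neither

White to move; white king on d1.
In check: yes, from the black rook on d2.
King squares — c1: available; e1: own knight; c2: attacked by Na1; d2: attacked by Nf1; e2: attacked by Rd2.
Legal moves for White: Kc1.
White is in check but has 1 legal move → neither.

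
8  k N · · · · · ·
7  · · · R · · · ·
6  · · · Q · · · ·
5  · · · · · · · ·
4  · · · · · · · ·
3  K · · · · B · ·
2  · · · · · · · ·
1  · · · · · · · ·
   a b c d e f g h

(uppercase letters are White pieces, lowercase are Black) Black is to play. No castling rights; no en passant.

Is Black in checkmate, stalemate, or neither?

Black to move; black king on a8.
In check: yes, from the white bishop on f3.
King squares — a7: attacked by Rd7; b7: attacked by Bf3; b8: attacked by Qd6.
Legal moves for Black: none.
In check with no legal moves → checkmate.

checkmate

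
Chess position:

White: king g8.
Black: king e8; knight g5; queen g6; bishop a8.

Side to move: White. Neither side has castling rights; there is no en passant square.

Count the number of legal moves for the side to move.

1

White to move; king on g8.
In check: yes, from the black queen on g6.
Legal moves: Kh8.
Count: 1.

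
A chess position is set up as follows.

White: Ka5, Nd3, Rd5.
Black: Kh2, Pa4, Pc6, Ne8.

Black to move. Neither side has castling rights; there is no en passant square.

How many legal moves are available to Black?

12

Black to move; king on h2.
In check: no.
Legal moves: Ng7, Nc7, Nf6, Nd6, Kh3, Kg3, Kg2, Kh1, Kg1, cxd5, c5, a3.
Count: 12.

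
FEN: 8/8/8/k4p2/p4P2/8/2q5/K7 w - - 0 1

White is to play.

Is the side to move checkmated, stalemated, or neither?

stalemate

White to move; white king on a1.
In check: no.
King squares — b1: attacked by Qc2; a2: attacked by Qc2; b2: attacked by Qc2.
Legal moves for White: none.
Not in check and no legal moves → stalemate.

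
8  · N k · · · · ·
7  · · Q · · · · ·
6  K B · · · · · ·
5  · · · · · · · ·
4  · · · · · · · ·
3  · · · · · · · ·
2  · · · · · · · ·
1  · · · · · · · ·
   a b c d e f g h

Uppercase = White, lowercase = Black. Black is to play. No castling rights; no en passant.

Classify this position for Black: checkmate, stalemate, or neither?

checkmate

Black to move; black king on c8.
In check: yes, from the white queen on c7.
King squares — b7: attacked by Ka6; c7: attacked by Bb6; d7: attacked by Qc7; b8: attacked by Qc7; d8: attacked by Qc7.
Legal moves for Black: none.
In check with no legal moves → checkmate.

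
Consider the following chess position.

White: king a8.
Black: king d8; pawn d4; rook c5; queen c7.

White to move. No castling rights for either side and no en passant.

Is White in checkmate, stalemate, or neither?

stalemate

White to move; white king on a8.
In check: no.
King squares — a7: attacked by Qc7; b7: attacked by Qc7; b8: attacked by Qc7.
Legal moves for White: none.
Not in check and no legal moves → stalemate.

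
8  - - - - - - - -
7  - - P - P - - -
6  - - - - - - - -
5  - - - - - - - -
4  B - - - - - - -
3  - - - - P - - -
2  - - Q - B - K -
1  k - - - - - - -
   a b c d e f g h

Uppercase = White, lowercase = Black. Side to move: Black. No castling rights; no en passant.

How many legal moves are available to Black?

Black to move; king on a1.
In check: no.
Legal moves: none.
Count: 0.

0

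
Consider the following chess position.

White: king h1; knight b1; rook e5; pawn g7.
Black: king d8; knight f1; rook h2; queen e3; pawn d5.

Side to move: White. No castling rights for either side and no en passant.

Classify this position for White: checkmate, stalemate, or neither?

checkmate

White to move; white king on h1.
In check: yes, from the black rook on h2.
King squares — g1: attacked by Qe3; g2: attacked by Rh2; h2: attacked by Nf1.
Legal moves for White: none.
In check with no legal moves → checkmate.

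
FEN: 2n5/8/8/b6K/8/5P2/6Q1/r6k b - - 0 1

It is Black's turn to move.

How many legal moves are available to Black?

1

Black to move; king on h1.
In check: yes, from the white queen on g2.
Legal moves: Kxg2.
Count: 1.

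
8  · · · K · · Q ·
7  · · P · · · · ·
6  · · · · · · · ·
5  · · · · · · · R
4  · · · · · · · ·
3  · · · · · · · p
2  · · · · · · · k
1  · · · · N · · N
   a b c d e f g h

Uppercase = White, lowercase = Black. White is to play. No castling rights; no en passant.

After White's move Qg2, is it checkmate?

yes

After Qg2: black king on h2; in check: yes, from the white queen on g2.
King squares — g1: attacked by Qg2; h1: attacked by Qg2; g2: attacked by Ne1; g3: attacked by Nh1; h3: own pawn.
Black has no legal moves → checkmate.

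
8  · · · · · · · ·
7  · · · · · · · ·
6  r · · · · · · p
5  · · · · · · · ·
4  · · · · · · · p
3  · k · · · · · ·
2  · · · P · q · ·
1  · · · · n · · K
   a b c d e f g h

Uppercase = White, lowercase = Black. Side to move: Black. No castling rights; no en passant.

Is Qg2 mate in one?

yes

After Qg2: white king on h1; in check: yes, from the black queen on g2.
King squares — g1: attacked by Qg2; g2: attacked by Ne1; h2: attacked by Qg2.
White has no legal moves → checkmate.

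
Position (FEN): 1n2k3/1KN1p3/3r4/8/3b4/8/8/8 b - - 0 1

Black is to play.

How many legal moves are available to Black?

4

Black to move; king on e8.
In check: yes, from the white knight on c7.
Legal moves: Kf8, Kd8, Kf7, Kd7.
Count: 4.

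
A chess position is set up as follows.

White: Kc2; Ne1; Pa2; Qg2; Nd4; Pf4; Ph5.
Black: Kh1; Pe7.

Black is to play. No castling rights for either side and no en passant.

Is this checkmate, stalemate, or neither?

checkmate

Black to move; black king on h1.
In check: yes, from the white queen on g2.
King squares — g1: attacked by Qg2; g2: attacked by Ne1; h2: attacked by Qg2.
Legal moves for Black: none.
In check with no legal moves → checkmate.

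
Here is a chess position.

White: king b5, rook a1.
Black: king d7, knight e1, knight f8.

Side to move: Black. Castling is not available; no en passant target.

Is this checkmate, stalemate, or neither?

Black to move; black king on d7.
In check: no.
Legal moves for Black: Nh7, Ng6, Ne6, Ke8, Kd8, Kc8, Ke7, Kc7, Ke6, Kd6, Nf3, Nd3, Ng2, Nc2.
Black has 14 legal moves and is not in check → neither.

neither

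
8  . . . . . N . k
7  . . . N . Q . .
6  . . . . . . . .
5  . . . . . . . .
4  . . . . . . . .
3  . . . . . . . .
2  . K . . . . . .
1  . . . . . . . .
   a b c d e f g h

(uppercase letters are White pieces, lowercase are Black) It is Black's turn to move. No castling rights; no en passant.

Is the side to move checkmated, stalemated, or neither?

stalemate

Black to move; black king on h8.
In check: no.
King squares — g7: attacked by Qf7; h7: attacked by Qf7; g8: attacked by Qf7.
Legal moves for Black: none.
Not in check and no legal moves → stalemate.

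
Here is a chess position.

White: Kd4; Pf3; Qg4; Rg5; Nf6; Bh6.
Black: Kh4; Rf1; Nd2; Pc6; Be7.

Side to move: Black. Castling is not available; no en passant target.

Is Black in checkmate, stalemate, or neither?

Black to move; black king on h4.
In check: yes, from the white queen on g4.
King squares — g3: attacked by Qg4; h3: attacked by Qg4; g4: attacked by Pf3; g5: attacked by Qg4; h5: attacked by Qg4.
Legal moves for Black: none.
In check with no legal moves → checkmate.

checkmate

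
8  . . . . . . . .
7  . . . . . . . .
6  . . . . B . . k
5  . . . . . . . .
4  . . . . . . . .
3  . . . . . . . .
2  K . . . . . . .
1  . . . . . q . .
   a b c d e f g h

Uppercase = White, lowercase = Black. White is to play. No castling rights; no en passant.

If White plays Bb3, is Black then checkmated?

no

After Bb3: black king on h6; in check: no.
Black is not in check, so this cannot be checkmate.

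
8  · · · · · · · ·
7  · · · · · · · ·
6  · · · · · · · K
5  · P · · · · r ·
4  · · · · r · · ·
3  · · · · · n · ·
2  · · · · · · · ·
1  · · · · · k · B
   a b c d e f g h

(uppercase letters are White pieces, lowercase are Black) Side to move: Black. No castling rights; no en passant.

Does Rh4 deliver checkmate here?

yes

After Rh4: white king on h6; in check: yes, from the black rook on h4.
King squares — g5: attacked by Nf3; h5: attacked by Rh4; g6: attacked by Rg5; g7: attacked by Rg5; h7: attacked by Rh4.
White has no legal moves → checkmate.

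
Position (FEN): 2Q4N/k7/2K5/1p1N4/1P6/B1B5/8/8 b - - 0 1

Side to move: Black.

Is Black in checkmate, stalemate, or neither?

stalemate

Black to move; black king on a7.
In check: no.
King squares — a6: attacked by Qc8; b6: attacked by Nd5; b7: attacked by Kc6; a8: attacked by Qc8; b8: attacked by Qc8.
Legal moves for Black: none.
Not in check and no legal moves → stalemate.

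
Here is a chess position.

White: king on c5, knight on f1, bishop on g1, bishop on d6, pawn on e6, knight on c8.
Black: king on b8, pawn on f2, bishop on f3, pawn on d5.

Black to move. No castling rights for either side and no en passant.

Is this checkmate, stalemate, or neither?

Black to move; black king on b8.
In check: yes, from the white bishop on d6.
King squares — a7: attacked by Nc8; b7: available; c7: attacked by Bd6; a8: available; c8: available.
Legal moves for Black: Kxc8, Ka8, Kb7.
Black is in check but has 3 legal moves → neither.

neither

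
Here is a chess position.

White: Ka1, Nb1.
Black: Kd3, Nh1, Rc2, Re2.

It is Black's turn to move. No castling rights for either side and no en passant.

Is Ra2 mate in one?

yes

After Ra2: white king on a1; in check: yes, from the black rook on a2.
King squares — b1: own knight; a2: attacked by Re2; b2: attacked by Ra2.
White has no legal moves → checkmate.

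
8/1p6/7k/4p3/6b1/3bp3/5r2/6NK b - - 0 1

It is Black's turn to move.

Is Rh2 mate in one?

After Rh2: white king on h1; in check: yes, from the black rook on h2.
White has 1 legal reply: Kxh2.
In check but a legal move exists → not checkmate.

no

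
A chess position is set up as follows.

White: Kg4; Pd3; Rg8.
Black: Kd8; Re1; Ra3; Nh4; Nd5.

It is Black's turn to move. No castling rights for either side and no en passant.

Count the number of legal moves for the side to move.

4

Black to move; king on d8.
In check: yes, from the white rook on g8.
Legal moves: Ke7, Kd7, Kc7, Re8.
Count: 4.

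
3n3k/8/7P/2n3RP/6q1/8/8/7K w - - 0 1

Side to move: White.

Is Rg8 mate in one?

no

After Rg8: black king on h8; in check: yes, from the white rook on g8.
Black has 3 legal replies: Kxg8, Kh7, Qxg8.
In check but a legal move exists → not checkmate.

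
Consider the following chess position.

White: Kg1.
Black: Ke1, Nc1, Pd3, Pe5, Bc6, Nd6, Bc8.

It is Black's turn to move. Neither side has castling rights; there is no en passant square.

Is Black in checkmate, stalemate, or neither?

neither

Black to move; black king on e1.
In check: no.
Legal moves for Black include: B8d7, B8b7, Be6, Ba6, Bf5, Bg4, Bh3, Ne8, Nf7, Nb7, Nf5, Nb5, Ne4, Nc4, Be8, Ba8, B6d7, B6b7, ... (list truncated; more exist).
Black has legal moves and is not in check → neither.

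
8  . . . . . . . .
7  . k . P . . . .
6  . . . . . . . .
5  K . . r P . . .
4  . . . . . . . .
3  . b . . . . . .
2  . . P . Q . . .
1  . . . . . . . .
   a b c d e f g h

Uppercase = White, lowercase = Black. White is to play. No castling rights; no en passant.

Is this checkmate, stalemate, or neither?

neither

White to move; white king on a5.
In check: yes, from the black rook on d5.
King squares — a4: attacked by Bb3; b4: available; b5: attacked by Rd5; a6: attacked by Kb7; b6: attacked by Kb7.
Legal moves for White: Kb4, Qb5+.
White is in check but has 2 legal moves → neither.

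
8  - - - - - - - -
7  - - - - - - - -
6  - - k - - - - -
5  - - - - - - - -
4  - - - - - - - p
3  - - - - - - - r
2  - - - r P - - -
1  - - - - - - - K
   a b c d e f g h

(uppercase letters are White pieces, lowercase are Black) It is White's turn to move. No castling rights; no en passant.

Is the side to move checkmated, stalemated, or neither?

neither

White to move; white king on h1.
In check: yes, from the black rook on h3.
King squares — g1: available; g2: available; h2: attacked by Rh3.
Legal moves for White: Kg2, Kg1.
White is in check but has 2 legal moves → neither.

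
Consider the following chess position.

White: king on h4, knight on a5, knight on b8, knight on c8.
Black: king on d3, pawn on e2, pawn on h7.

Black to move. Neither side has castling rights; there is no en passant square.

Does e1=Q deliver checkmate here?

After e1=Q: white king on h4; in check: yes, from the black queen on e1.
White has 4 legal replies: Kh5, Kg5, Kg4, Kh3.
In check but a legal move exists → not checkmate.

no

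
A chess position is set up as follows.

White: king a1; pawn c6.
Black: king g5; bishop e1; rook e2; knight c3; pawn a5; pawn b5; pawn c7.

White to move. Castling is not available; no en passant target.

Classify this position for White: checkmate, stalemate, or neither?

stalemate

White to move; white king on a1.
In check: no.
King squares — b1: attacked by Nc3; a2: attacked by Re2; b2: attacked by Re2.
Legal moves for White: none.
Not in check and no legal moves → stalemate.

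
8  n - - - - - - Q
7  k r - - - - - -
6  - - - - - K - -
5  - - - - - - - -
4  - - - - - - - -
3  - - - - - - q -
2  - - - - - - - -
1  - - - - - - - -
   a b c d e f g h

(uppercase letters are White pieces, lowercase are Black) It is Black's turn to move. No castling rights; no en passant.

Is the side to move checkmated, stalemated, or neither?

Black to move; black king on a7.
In check: no.
Legal moves for Black include: Nc7, Nb6, Rb8, Rh7, Rg7, Rf7+, Re7, Rd7, Rc7, Rb6+, Rb5, Rb4, Rb3, Rb2, Rb1, Kb6, Ka6, Qg8, ... (list truncated; more exist).
Black has legal moves and is not in check → neither.

neither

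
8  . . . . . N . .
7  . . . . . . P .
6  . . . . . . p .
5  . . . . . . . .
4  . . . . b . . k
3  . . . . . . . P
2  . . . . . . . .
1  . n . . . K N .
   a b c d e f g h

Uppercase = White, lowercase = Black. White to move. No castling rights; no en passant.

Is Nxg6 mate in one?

After Nxg6: black king on h4; in check: yes, from the white knight on g6.
Black has 4 legal replies: Kh5, Kg5, Kg3, Bxg6.
In check but a legal move exists → not checkmate.

no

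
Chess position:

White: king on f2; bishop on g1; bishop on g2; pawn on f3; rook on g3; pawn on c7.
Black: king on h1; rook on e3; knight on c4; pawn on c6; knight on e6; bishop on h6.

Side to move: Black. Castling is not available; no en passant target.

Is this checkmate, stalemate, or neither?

Black to move; black king on h1.
In check: yes, from the white bishop on g2.
King squares — g1: attacked by Kf2; g2: attacked by Kf2; h2: attacked by Bg1.
Legal moves for Black: none.
In check with no legal moves → checkmate.

checkmate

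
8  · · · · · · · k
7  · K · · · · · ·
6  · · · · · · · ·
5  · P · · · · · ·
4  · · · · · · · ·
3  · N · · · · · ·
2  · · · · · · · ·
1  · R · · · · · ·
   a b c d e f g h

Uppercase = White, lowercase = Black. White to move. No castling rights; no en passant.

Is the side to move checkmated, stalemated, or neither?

White to move; white king on b7.
In check: no.
Legal moves for White include: Kc8, Kb8, Ka8, Kc7, Ka7, Kc6, Kb6, Ka6, Nc5, Na5, Nd4, Nd2, Nc1, Na1, Rb2, Rh1+, Rg1, Rf1, ... (list truncated; more exist).
White has legal moves and is not in check → neither.

neither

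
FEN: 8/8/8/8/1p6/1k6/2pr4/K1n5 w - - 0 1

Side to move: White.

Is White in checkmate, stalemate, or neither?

White to move; white king on a1.
In check: no.
King squares — b1: attacked by Pc2; a2: attacked by Nc1; b2: attacked by Kb3.
Legal moves for White: none.
Not in check and no legal moves → stalemate.

stalemate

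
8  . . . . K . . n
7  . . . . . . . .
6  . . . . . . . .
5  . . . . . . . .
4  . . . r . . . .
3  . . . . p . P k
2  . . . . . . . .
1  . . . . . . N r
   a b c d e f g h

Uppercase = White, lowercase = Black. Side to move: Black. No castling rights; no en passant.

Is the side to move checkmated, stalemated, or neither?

neither

Black to move; black king on h3.
In check: yes, from the white knight on g1.
Legal moves for Black: Kg4, Kxg3, Kh2, Kg2, Rxg1.
Black is in check but has 5 legal moves → neither.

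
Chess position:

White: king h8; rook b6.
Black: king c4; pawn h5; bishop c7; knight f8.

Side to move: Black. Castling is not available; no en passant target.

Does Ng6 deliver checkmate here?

After Ng6: white king on h8; in check: yes, from the black knight on g6.
White has 4 legal replies: Kg8, Kh7, Kg7, Rxg6.
In check but a legal move exists → not checkmate.

no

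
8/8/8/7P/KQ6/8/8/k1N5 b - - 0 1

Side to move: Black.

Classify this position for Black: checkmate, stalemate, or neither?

stalemate

Black to move; black king on a1.
In check: no.
King squares — b1: attacked by Qb4; a2: attacked by Nc1; b2: attacked by Qb4.
Legal moves for Black: none.
Not in check and no legal moves → stalemate.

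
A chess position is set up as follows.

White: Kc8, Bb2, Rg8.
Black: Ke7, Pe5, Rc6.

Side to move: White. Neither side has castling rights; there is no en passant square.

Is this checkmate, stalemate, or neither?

White to move; white king on c8.
In check: yes, from the black rook on c6.
Legal moves for White: Kb8, Kb7.
White is in check but has 2 legal moves → neither.

neither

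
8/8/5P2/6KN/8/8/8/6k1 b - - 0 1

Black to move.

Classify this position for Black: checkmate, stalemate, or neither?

neither

Black to move; black king on g1.
In check: no.
Legal moves for Black: Kh2, Kg2, Kf2, Kh1, Kf1.
Black has 5 legal moves and is not in check → neither.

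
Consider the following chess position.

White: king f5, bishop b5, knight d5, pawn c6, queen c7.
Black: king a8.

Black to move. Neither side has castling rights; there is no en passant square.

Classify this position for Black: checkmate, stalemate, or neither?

Black to move; black king on a8.
In check: no.
King squares — a7: attacked by Qc7; b7: attacked by Pc6; b8: attacked by Qc7.
Legal moves for Black: none.
Not in check and no legal moves → stalemate.

stalemate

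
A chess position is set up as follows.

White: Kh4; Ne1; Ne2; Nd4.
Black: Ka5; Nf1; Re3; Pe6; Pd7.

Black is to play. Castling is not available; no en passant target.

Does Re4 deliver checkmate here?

no

After Re4: white king on h4; in check: yes, from the black rook on e4.
White has 4 legal replies: Kh5, Kg5, Kh3, Nf4.
In check but a legal move exists → not checkmate.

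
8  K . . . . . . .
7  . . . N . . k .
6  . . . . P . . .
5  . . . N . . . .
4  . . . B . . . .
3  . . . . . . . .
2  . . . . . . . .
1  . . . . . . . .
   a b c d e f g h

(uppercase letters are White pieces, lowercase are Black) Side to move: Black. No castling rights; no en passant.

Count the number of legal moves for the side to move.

4

Black to move; king on g7.
In check: yes, from the white bishop on d4.
Legal moves: Kg8, Kh7, Kh6, Kg6.
Count: 4.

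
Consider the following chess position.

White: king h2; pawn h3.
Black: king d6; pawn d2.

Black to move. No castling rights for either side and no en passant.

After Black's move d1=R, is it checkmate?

After d1=R: white king on h2; in check: no.
White is not in check, so this cannot be checkmate.

no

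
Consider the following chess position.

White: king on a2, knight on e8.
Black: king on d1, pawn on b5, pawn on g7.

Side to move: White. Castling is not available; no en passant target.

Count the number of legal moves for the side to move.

9

White to move; king on a2.
In check: no.
Legal moves: Nxg7, Nc7, Nf6, Nd6, Kb3, Ka3, Kb2, Kb1, Ka1.
Count: 9.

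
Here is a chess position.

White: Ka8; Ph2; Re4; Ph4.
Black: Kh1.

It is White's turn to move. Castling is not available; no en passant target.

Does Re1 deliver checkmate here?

no

After Re1: black king on h1; in check: yes, from the white rook on e1.
Black has 2 legal replies: Kxh2, Kg2.
In check but a legal move exists → not checkmate.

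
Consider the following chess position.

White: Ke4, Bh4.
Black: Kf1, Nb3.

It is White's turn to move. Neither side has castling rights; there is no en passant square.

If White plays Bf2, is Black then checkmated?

After Bf2: black king on f1; in check: no.
Black is not in check, so this cannot be checkmate.

no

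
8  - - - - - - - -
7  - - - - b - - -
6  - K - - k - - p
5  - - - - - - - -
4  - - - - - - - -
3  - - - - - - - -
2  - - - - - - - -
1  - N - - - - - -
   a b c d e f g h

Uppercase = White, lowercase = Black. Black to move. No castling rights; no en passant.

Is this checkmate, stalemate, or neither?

Black to move; black king on e6.
In check: no.
Legal moves for Black: Bf8, Bd8+, Bf6, Bd6, Bg5, Bc5+, Bh4, Bb4, Ba3, Kf7, Kd7, Kf6, Kd6, Kf5, Ke5, Kd5, h5.
Black has 17 legal moves and is not in check → neither.

neither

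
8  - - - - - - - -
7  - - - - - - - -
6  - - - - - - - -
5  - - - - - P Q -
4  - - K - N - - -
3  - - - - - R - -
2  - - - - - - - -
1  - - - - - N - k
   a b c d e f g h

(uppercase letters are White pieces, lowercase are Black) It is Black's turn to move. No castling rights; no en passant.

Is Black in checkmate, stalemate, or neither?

Black to move; black king on h1.
In check: no.
King squares — g1: attacked by Qg5; g2: attacked by Qg5; h2: attacked by Nf1.
Legal moves for Black: none.
Not in check and no legal moves → stalemate.

stalemate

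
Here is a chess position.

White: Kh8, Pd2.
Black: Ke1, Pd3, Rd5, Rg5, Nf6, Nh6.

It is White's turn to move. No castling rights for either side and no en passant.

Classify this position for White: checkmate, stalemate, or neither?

stalemate

White to move; white king on h8.
In check: no.
King squares — g7: attacked by Rg5; h7: attacked by Nf6; g8: attacked by Rg5.
Legal moves for White: none.
Not in check and no legal moves → stalemate.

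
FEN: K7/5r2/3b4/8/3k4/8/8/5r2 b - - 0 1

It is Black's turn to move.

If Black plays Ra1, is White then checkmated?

After Ra1: white king on a8; in check: yes, from the black rook on a1.
King squares — a7: attacked by Ra1; b7: attacked by Rf7; b8: attacked by Bd6.
White has no legal moves → checkmate.

yes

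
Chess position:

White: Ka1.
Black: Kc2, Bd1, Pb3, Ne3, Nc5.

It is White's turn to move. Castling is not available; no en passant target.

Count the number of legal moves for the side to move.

White to move; king on a1.
In check: no.
Legal moves: none.
Count: 0.

0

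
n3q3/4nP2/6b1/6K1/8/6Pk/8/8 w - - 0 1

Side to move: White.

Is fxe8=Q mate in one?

no

After fxe8=Q: black king on h3; in check: no.
Black is not in check, so this cannot be checkmate.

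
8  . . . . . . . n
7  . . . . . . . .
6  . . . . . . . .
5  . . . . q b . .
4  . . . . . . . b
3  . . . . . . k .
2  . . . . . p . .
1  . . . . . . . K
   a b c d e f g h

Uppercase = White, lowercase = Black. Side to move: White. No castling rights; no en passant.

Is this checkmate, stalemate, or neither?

stalemate

White to move; white king on h1.
In check: no.
King squares — g1: attacked by Pf2; g2: attacked by Kg3; h2: attacked by Kg3.
Legal moves for White: none.
Not in check and no legal moves → stalemate.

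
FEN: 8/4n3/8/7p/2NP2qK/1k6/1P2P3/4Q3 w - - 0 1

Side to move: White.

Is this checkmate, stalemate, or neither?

checkmate

White to move; white king on h4.
In check: yes, from the black queen on g4.
King squares — g3: attacked by Qg4; h3: attacked by Qg4; g4: attacked by Ph5; g5: attacked by Qg4; h5: attacked by Qg4.
Legal moves for White: none.
In check with no legal moves → checkmate.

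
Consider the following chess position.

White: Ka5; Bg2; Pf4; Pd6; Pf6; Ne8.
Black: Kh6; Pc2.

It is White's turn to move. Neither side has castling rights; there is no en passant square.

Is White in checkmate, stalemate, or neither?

neither

White to move; white king on a5.
In check: no.
Legal moves for White include: Ng7, Nc7, Kb6, Ka6, Kb5, Kb4, Ka4, Ba8, Bb7, Bc6, Bd5, Be4, Bh3, Bf3, Bh1, Bf1, f7, d7, ... (list truncated; more exist).
White has legal moves and is not in check → neither.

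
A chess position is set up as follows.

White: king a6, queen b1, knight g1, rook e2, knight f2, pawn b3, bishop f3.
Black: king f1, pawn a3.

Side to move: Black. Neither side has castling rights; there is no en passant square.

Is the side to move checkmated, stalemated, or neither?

checkmate

Black to move; black king on f1.
In check: yes, from the white queen on b1.
King squares — e1: attacked by Qb1; g1: attacked by Qb1; e2: attacked by Ng1; f2: attacked by Re2; g2: attacked by Bf3.
Legal moves for Black: none.
In check with no legal moves → checkmate.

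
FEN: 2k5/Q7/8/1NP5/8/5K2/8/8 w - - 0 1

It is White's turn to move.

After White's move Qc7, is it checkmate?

After Qc7: black king on c8; in check: yes, from the white queen on c7.
King squares — b7: attacked by Qc7; c7: attacked by Nb5; d7: attacked by Qc7; b8: attacked by Qc7; d8: attacked by Qc7.
Black has no legal moves → checkmate.

yes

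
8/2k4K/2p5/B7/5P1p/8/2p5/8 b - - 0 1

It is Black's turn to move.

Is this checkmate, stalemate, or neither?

neither

Black to move; black king on c7.
In check: yes, from the white bishop on a5.
King squares — b6: attacked by Ba5; c6: own pawn; d6: available; b7: available; d7: available; b8: available; c8: available; d8: attacked by Ba5.
Legal moves for Black: Kc8, Kb8, Kd7, Kb7, Kd6.
Black is in check but has 5 legal moves → neither.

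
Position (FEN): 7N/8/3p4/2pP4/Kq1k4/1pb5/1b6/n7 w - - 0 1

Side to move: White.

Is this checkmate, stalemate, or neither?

checkmate

White to move; white king on a4.
In check: yes, from the black queen on b4.
King squares — a3: attacked by Bb2; b3: attacked by Na1; b4: attacked by Bc3; a5: attacked by Qb4; b5: attacked by Qb4.
Legal moves for White: none.
In check with no legal moves → checkmate.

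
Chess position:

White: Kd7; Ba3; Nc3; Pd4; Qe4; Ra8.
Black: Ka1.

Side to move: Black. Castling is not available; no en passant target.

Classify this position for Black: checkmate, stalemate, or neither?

Black to move; black king on a1.
In check: no.
King squares — b1: attacked by Nc3; a2: attacked by Nc3; b2: attacked by Ba3.
Legal moves for Black: none.
Not in check and no legal moves → stalemate.

stalemate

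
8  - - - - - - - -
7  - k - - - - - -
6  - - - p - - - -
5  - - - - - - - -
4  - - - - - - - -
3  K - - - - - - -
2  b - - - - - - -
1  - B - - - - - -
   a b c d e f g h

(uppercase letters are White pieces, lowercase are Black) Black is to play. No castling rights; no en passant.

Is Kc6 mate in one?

no

After Kc6: white king on a3; in check: no.
White is not in check, so this cannot be checkmate.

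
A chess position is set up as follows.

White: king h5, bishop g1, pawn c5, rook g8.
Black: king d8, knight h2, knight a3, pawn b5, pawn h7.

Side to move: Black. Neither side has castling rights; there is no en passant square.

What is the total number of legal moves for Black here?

Black to move; king on d8.
In check: yes, from the white rook on g8.
Legal moves: Ke7, Kd7, Kc7.
Count: 3.

3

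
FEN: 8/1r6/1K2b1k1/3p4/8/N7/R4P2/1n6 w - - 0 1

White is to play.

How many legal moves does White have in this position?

White to move; king on b6.
In check: yes, from the black rook on b7.
Legal moves: Kxb7, Kc6, Ka6, Kc5, Ka5.
Count: 5.

5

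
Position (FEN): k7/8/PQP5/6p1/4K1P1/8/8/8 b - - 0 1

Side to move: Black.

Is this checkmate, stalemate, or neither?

stalemate

Black to move; black king on a8.
In check: no.
King squares — a7: attacked by Qb6; b7: attacked by Pa6; b8: attacked by Qb6.
Legal moves for Black: none.
Not in check and no legal moves → stalemate.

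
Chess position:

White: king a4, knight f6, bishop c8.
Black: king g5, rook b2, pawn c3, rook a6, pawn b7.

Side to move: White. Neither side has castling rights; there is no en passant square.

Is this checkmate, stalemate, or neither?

White to move; white king on a4.
In check: yes, from the black rook on a6.
King squares — a3: attacked by Ra6; b3: attacked by Rb2; b4: attacked by Rb2; a5: attacked by Ra6; b5: attacked by Rb2.
Legal moves for White: none.
In check with no legal moves → checkmate.

checkmate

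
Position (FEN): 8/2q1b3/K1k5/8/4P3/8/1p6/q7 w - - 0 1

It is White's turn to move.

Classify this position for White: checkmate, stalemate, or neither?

White to move; white king on a6.
In check: yes, from the black queen on a1.
King squares — a5: attacked by Qa1; b5: attacked by Kc6; b6: attacked by Kc6; a7: attacked by Qa1; b7: attacked by Kc6.
Legal moves for White: none.
In check with no legal moves → checkmate.

checkmate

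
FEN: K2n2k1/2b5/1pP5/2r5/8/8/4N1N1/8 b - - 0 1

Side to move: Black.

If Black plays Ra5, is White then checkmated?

yes

After Ra5: white king on a8; in check: yes, from the black rook on a5.
King squares — a7: attacked by Ra5; b7: attacked by Nd8; b8: attacked by Bc7.
White has no legal moves → checkmate.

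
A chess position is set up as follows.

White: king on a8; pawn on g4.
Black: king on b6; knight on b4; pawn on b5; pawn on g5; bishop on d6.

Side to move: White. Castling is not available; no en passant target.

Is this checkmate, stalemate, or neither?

White to move; white king on a8.
In check: no.
King squares — a7: attacked by Kb6; b7: attacked by Kb6; b8: attacked by Bd6.
Legal moves for White: none.
Not in check and no legal moves → stalemate.

stalemate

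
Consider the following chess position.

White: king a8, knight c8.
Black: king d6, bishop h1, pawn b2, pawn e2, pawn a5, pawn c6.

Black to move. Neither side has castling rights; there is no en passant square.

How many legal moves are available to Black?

6

Black to move; king on d6.
In check: yes, from the white knight on c8.
Legal moves: Kd7, Kc7, Ke6, Ke5, Kd5, Kc5.
Count: 6.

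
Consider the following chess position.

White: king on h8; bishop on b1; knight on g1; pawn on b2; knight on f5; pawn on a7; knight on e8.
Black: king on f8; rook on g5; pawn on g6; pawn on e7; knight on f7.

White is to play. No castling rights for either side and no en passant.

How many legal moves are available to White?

1

White to move; king on h8.
In check: yes, from the black knight on f7.
Legal moves: Kh7.
Count: 1.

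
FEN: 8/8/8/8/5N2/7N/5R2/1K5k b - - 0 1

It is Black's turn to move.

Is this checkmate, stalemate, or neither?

stalemate

Black to move; black king on h1.
In check: no.
King squares — g1: attacked by Nh3; g2: attacked by Rf2; h2: attacked by Rf2.
Legal moves for Black: none.
Not in check and no legal moves → stalemate.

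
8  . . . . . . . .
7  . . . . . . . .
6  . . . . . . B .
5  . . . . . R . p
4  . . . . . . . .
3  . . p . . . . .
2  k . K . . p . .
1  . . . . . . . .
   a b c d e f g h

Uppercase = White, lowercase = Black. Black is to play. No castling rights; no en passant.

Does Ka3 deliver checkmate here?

no

After Ka3: white king on c2; in check: no.
White is not in check, so this cannot be checkmate.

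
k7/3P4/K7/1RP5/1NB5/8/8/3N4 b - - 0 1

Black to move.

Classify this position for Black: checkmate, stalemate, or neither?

Black to move; black king on a8.
In check: no.
King squares — a7: attacked by Ka6; b7: attacked by Rb5; b8: attacked by Rb5.
Legal moves for Black: none.
Not in check and no legal moves → stalemate.

stalemate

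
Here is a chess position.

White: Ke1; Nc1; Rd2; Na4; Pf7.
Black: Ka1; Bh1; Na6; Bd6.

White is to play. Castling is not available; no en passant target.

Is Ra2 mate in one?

no

After Ra2: black king on a1; in check: yes, from the white rook on a2.
Black has 1 legal reply: Kb1.
In check but a legal move exists → not checkmate.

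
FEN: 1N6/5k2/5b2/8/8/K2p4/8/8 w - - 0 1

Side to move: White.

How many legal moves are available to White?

White to move; king on a3.
In check: no.
Legal moves: Nd7, Nc6, Na6, Kb4, Ka4, Kb3, Ka2.
Count: 7.

7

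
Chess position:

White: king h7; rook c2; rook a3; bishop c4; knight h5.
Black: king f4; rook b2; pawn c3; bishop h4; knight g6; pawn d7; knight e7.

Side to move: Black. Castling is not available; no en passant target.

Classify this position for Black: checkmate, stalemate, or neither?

Black to move; black king on f4.
In check: yes, from the white knight on h5.
Legal moves for Black: Kg5, Kf5, Ke5, Kg4, Ke4, Kf3, Ke3.
Black is in check but has 7 legal moves → neither.

neither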